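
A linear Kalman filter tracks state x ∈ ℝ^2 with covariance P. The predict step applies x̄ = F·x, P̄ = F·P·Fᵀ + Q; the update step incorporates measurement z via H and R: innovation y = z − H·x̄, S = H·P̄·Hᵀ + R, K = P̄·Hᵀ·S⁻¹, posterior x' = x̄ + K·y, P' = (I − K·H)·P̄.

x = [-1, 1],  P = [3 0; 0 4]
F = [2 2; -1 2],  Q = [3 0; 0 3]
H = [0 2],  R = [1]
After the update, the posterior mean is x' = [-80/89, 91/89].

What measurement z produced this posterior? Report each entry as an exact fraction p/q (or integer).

x̄ = F·x = [0, 3]
P̄ = F·P·Fᵀ + Q = [31 10; 10 22]
S = H·P̄·Hᵀ + R = [89]
K = P̄·Hᵀ·S⁻¹ = [20/89; 44/89]
x' − x̄ = [-80/89, -176/89] = K·y
y = (KᵀK)⁻¹·Kᵀ·(x' − x̄) = [-4]
z = y + H·x̄ = [-4] + [6] = [2]

z = [2]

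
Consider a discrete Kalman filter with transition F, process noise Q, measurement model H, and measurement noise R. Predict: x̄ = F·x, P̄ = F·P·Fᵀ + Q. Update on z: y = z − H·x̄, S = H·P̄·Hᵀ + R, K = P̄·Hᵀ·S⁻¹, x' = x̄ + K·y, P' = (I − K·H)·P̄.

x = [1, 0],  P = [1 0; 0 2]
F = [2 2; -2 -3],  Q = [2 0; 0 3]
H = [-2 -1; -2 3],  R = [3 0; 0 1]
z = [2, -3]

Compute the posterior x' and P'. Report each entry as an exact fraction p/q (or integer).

x' = [-146/1065, -8123/7455]
P' = [382/1065 208/1065; 208/1065 1579/7455]

x̄ = F·x = [2, -2]
P̄ = F·P·Fᵀ + Q = [14 -16; -16 25]
y = z − H·x̄ = [4, 7]
S = H·P̄·Hᵀ + R = [20 45; 45 474]
K = P̄·Hᵀ·S⁻¹ = [-108/355 -28/213; -499/2485 365/1491]
x' = x̄ + K·y = [-146/1065, -8123/7455]
P' = (I − K·H)·P̄ = [382/1065 208/1065; 208/1065 1579/7455]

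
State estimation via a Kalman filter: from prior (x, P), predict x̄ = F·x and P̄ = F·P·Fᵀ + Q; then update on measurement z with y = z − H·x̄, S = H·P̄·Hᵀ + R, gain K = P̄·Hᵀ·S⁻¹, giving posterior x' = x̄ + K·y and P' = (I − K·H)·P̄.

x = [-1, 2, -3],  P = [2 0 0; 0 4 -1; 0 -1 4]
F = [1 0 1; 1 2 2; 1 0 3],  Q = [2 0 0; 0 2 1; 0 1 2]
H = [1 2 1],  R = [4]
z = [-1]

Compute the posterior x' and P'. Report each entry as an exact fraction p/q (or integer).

x̄ = F·x = [-4, -3, -10]
P̄ = F·P·Fᵀ + Q = [8 8 14; 8 28 21; 14 21 40]
y = z − H·x̄ = [19]
S = H·P̄·Hᵀ + R = [308]
K = P̄·Hᵀ·S⁻¹ = [19/154; 85/308; 24/77]
x' = x̄ + K·y = [-255/154, 691/308, -314/77]
P' = (I − K·H)·P̄ = [255/77 -383/154 166/77; -383/154 1399/308 -423/77; 166/77 -423/77 776/77]

x' = [-255/154, 691/308, -314/77]
P' = [255/77 -383/154 166/77; -383/154 1399/308 -423/77; 166/77 -423/77 776/77]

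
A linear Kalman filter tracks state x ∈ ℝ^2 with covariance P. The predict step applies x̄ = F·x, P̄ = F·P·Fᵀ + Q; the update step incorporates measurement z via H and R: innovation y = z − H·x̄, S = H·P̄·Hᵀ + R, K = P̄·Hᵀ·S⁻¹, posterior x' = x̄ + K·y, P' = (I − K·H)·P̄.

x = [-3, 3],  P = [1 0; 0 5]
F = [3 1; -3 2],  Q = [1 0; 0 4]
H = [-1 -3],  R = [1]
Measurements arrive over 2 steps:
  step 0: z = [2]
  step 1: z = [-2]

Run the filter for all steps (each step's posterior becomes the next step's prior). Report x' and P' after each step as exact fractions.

step 0: x' = [-2652/319, 685/319], P' = [4461/319 -1481/319; -1481/319 527/319]
step 1: x' = [-33250/9227, 87129/46135], P' = [417684/64589 -145795/64589; -145795/64589 289784/322945]

step 0: x̄ = F·x = [-6, 15]
step 0: P̄ = F·P·Fᵀ + Q = [15 1; 1 33]
step 0: y = z − H·x̄ = [41]
step 0: S = H·P̄·Hᵀ + R = [319]
step 0: K = P̄·Hᵀ·S⁻¹ = [-18/319; -100/319]
step 0: x' = x̄ + K·y = [-2652/319, 685/319]
step 0: P' = (I − K·H)·P̄ = [4461/319 -1481/319; -1481/319 527/319]
step 1: x̄ = F·x = [-661/29, 9326/319]
step 1: P̄ = F·P·Fᵀ + Q = [2919/29 -3958/29; -3958/29 61305/319]
step 1: y = z − H·x̄ = [20069/319]
step 1: S = H·P̄·Hᵀ + R = [322945/319]
step 1: K = P̄·Hᵀ·S⁻¹ = [19701/64589; -140377/322945]
step 1: x' = x̄ + K·y = [-33250/9227, 87129/46135]
step 1: P' = (I − K·H)·P̄ = [417684/64589 -145795/64589; -145795/64589 289784/322945]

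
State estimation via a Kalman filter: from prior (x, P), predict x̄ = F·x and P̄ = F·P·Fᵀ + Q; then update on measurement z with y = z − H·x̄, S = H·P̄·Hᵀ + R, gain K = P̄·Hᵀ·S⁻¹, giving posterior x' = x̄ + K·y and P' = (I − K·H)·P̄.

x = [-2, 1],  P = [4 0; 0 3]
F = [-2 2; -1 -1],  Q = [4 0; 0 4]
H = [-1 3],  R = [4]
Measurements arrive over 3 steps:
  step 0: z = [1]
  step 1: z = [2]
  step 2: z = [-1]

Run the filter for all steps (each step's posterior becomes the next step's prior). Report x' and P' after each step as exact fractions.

step 0: x̄ = F·x = [6, 1]
step 0: P̄ = F·P·Fᵀ + Q = [32 2; 2 11]
step 0: y = z − H·x̄ = [4]
step 0: S = H·P̄·Hᵀ + R = [123]
step 0: K = P̄·Hᵀ·S⁻¹ = [-26/123; 31/123]
step 0: x' = x̄ + K·y = [634/123, 247/123]
step 0: P' = (I − K·H)·P̄ = [3260/123 1052/123; 1052/123 392/123]
step 1: x̄ = F·x = [-258/41, -881/123]
step 1: P̄ = F·P·Fᵀ + Q = [2228/41 1912/41; 1912/41 6248/123]
step 1: y = z − H·x̄ = [705/41]
step 1: S = H·P̄·Hᵀ + R = [9664/41]
step 1: K = P̄·Hᵀ·S⁻¹ = [877/2416; 271/604]
step 1: x' = x̄ + K·y = [-123/2416, 1001/1812]
step 1: P' = (I − K·H)·P̄ = [14063/604 1245/151; 1245/151 1516/453]
step 2: x̄ = F·x = [4373/3624, -3635/7248]
step 2: P̄ = F·P·Fᵀ + Q = [20185/453 36125/906; 36125/906 85381/1812]
step 2: y = z − H·x̄ = [12403/7248]
step 2: S = H·P̄·Hᵀ + R = [422917/1812]
step 2: K = P̄·Hᵀ·S⁻¹ = [136010/422917; 183893/422917]
step 2: x' = x̄ + K·y = [743069/422917, 102583/422917]
step 2: P' = (I − K·H)·P̄ = [8635540/422917 3059860/422917; 3059860/422917 1265144/422917]

step 0: x' = [634/123, 247/123], P' = [3260/123 1052/123; 1052/123 392/123]
step 1: x' = [-123/2416, 1001/1812], P' = [14063/604 1245/151; 1245/151 1516/453]
step 2: x' = [743069/422917, 102583/422917], P' = [8635540/422917 3059860/422917; 3059860/422917 1265144/422917]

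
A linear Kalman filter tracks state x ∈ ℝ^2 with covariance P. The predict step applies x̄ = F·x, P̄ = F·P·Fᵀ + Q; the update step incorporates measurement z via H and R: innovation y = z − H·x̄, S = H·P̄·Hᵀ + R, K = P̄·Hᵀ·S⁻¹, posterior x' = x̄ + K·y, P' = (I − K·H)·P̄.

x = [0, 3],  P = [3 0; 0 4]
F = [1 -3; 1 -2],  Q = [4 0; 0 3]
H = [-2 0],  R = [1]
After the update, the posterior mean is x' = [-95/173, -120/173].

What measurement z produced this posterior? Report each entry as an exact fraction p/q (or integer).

x̄ = F·x = [-9, -6]
P̄ = F·P·Fᵀ + Q = [43 27; 27 22]
S = H·P̄·Hᵀ + R = [173]
K = P̄·Hᵀ·S⁻¹ = [-86/173; -54/173]
x' − x̄ = [1462/173, 918/173] = K·y
y = (KᵀK)⁻¹·Kᵀ·(x' − x̄) = [-17]
z = y + H·x̄ = [-17] + [18] = [1]

z = [1]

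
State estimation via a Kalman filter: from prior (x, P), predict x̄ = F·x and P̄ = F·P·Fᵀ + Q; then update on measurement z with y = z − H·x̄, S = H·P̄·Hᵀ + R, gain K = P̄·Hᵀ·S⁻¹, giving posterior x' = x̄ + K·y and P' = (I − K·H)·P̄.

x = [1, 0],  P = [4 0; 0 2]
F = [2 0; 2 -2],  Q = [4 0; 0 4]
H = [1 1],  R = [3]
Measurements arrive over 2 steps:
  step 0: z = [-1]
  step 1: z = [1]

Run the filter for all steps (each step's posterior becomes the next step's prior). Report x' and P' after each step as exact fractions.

step 0: x̄ = F·x = [2, 2]
step 0: P̄ = F·P·Fᵀ + Q = [20 16; 16 28]
step 0: y = z − H·x̄ = [-5]
step 0: S = H·P̄·Hᵀ + R = [83]
step 0: K = P̄·Hᵀ·S⁻¹ = [36/83; 44/83]
step 0: x' = x̄ + K·y = [-14/83, -54/83]
step 0: P' = (I − K·H)·P̄ = [364/83 -256/83; -256/83 388/83]
step 1: x̄ = F·x = [-28/83, 80/83]
step 1: P̄ = F·P·Fᵀ + Q = [1788/83 2480/83; 2480/83 5388/83]
step 1: y = z − H·x̄ = [31/83]
step 1: S = H·P̄·Hᵀ + R = [12385/83]
step 1: K = P̄·Hᵀ·S⁻¹ = [4268/12385; 7868/12385]
step 1: x' = x̄ + K·y = [-2584/12385, 14876/12385]
step 1: P' = (I − K·H)·P̄ = [47332/12385 -34528/12385; -34528/12385 58132/12385]

step 0: x' = [-14/83, -54/83], P' = [364/83 -256/83; -256/83 388/83]
step 1: x' = [-2584/12385, 14876/12385], P' = [47332/12385 -34528/12385; -34528/12385 58132/12385]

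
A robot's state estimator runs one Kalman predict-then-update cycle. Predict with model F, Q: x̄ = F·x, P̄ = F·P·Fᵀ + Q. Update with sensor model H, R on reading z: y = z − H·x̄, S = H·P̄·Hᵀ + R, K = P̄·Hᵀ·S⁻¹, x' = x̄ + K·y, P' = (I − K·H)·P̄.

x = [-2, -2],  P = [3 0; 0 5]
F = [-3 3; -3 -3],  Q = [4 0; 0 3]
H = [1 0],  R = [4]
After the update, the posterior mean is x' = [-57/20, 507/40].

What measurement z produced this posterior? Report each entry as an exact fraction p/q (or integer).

z = [-3]

x̄ = F·x = [0, 12]
P̄ = F·P·Fᵀ + Q = [76 -18; -18 75]
S = H·P̄·Hᵀ + R = [80]
K = P̄·Hᵀ·S⁻¹ = [19/20; -9/40]
x' − x̄ = [-57/20, 27/40] = K·y
y = (KᵀK)⁻¹·Kᵀ·(x' − x̄) = [-3]
z = y + H·x̄ = [-3] + [0] = [-3]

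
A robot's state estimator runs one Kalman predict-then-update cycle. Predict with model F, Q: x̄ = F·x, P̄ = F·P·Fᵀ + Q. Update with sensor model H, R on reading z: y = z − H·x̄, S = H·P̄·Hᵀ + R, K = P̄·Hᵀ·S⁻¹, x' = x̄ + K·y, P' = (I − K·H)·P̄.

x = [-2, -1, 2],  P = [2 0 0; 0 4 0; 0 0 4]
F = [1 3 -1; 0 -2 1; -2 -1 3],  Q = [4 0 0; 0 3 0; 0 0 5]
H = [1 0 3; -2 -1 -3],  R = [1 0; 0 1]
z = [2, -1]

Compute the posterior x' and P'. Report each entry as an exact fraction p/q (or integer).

x' = [-381/143, 7372/5291, 8523/5291]
P' = [3134/143 -2790/143 -1104/143; -2790/143 99673/5291 35077/5291; -1104/143 35077/5291 14896/5291]

x̄ = F·x = [-7, 4, 11]
P̄ = F·P·Fᵀ + Q = [46 -28 -28; -28 23 20; -28 20 53]
y = z − H·x̄ = [-24, 22]
S = H·P̄·Hᵀ + R = [356 -349; -349 357]
K = P̄·Hᵀ·S⁻¹ = [-178/143 -166/143; 2001/5291 1556/5291; 3840/5291 1931/5291]
x' = x̄ + K·y = [-381/143, 7372/5291, 8523/5291]
P' = (I − K·H)·P̄ = [3134/143 -2790/143 -1104/143; -2790/143 99673/5291 35077/5291; -1104/143 35077/5291 14896/5291]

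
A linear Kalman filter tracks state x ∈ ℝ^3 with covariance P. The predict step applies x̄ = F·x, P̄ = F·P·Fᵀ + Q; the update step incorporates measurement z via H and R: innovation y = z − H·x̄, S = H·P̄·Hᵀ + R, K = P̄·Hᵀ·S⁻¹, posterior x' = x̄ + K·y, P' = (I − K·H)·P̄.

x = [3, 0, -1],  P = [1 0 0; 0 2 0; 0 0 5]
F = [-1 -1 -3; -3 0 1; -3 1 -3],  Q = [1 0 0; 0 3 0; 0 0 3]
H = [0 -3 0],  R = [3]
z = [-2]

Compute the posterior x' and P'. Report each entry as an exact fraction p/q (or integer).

x' = [-96/13, 6/13, -126/13]
P' = [529/13 -3/13 544/13; -3/13 17/52 -3/26; 544/13 -3/26 740/13]

x̄ = F·x = [0, -10, -6]
P̄ = F·P·Fᵀ + Q = [49 -12 46; -12 17 -6; 46 -6 59]
y = z − H·x̄ = [-32]
S = H·P̄·Hᵀ + R = [156]
K = P̄·Hᵀ·S⁻¹ = [3/13; -17/52; 3/26]
x' = x̄ + K·y = [-96/13, 6/13, -126/13]
P' = (I − K·H)·P̄ = [529/13 -3/13 544/13; -3/13 17/52 -3/26; 544/13 -3/26 740/13]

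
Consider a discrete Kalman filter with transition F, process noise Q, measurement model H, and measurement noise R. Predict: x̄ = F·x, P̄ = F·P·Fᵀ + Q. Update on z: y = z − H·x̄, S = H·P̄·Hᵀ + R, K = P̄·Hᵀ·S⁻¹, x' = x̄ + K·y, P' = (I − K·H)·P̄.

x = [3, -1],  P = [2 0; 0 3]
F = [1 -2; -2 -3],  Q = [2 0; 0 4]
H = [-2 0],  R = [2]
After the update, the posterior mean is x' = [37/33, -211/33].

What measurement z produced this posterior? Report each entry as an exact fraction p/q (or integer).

z = [-2]

x̄ = F·x = [5, -3]
P̄ = F·P·Fᵀ + Q = [16 14; 14 39]
S = H·P̄·Hᵀ + R = [66]
K = P̄·Hᵀ·S⁻¹ = [-16/33; -14/33]
x' − x̄ = [-128/33, -112/33] = K·y
y = (KᵀK)⁻¹·Kᵀ·(x' − x̄) = [8]
z = y + H·x̄ = [8] + [-10] = [-2]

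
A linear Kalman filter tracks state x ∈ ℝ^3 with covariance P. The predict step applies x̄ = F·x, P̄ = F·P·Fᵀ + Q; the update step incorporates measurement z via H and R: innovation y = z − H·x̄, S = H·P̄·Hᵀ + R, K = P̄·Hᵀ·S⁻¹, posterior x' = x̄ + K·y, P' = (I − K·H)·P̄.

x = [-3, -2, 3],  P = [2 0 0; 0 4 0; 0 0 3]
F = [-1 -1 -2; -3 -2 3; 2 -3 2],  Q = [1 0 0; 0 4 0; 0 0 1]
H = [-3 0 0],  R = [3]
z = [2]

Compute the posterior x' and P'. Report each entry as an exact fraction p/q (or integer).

x' = [-39/58, 636/29, 172/29]
P' = [19/58 -2/29 -2/29; -2/29 1861/29 846/29; -2/29 846/29 1629/29]

x̄ = F·x = [-1, 22, 6]
P̄ = F·P·Fᵀ + Q = [19 -4 -4; -4 65 30; -4 30 57]
y = z − H·x̄ = [-1]
S = H·P̄·Hᵀ + R = [174]
K = P̄·Hᵀ·S⁻¹ = [-19/58; 2/29; 2/29]
x' = x̄ + K·y = [-39/58, 636/29, 172/29]
P' = (I − K·H)·P̄ = [19/58 -2/29 -2/29; -2/29 1861/29 846/29; -2/29 846/29 1629/29]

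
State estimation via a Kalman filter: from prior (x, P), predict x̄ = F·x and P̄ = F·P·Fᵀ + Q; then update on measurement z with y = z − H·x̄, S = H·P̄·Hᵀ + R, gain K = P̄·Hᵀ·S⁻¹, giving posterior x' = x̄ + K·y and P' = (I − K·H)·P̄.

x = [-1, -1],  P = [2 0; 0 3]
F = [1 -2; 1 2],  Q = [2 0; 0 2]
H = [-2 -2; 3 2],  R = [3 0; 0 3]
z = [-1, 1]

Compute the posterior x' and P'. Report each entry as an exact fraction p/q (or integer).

x' = [311/347, -245/347]
P' = [1296/347 -1590/347; -1590/347 2076/347]

x̄ = F·x = [1, -3]
P̄ = F·P·Fᵀ + Q = [16 -10; -10 16]
y = z − H·x̄ = [-5, 4]
S = H·P̄·Hᵀ + R = [51 -60; -60 91]
K = P̄·Hᵀ·S⁻¹ = [196/347 236/347; -324/347 -206/347]
x' = x̄ + K·y = [311/347, -245/347]
P' = (I − K·H)·P̄ = [1296/347 -1590/347; -1590/347 2076/347]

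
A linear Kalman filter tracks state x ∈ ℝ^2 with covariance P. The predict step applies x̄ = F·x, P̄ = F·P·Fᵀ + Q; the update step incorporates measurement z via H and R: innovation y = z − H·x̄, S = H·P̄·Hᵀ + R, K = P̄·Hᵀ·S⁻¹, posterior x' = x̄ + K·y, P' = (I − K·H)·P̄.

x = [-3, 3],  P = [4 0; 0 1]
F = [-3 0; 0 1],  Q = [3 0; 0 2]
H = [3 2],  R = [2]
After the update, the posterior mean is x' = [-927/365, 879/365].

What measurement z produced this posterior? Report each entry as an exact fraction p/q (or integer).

z = [-3]

x̄ = F·x = [9, 3]
P̄ = F·P·Fᵀ + Q = [39 0; 0 3]
S = H·P̄·Hᵀ + R = [365]
K = P̄·Hᵀ·S⁻¹ = [117/365; 6/365]
x' − x̄ = [-4212/365, -216/365] = K·y
y = (KᵀK)⁻¹·Kᵀ·(x' − x̄) = [-36]
z = y + H·x̄ = [-36] + [33] = [-3]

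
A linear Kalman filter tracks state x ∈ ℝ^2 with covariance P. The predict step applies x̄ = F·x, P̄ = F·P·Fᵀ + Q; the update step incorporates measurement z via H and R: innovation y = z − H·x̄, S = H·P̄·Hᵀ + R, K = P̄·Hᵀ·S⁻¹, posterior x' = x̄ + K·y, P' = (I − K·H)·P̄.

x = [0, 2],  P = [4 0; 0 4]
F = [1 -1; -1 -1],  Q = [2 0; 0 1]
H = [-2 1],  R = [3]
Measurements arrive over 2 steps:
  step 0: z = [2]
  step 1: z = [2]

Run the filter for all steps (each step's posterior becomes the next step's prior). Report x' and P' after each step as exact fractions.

step 0: x' = [-2, -2], P' = [30/13 45/13; 45/13 387/52]
step 1: x' = [470/1011, 3274/1011], P' = [3818/1011 6931/1011; 6931/1011 15017/1011]

step 0: x̄ = F·x = [-2, -2]
step 0: P̄ = F·P·Fᵀ + Q = [10 0; 0 9]
step 0: y = z − H·x̄ = [0]
step 0: S = H·P̄·Hᵀ + R = [52]
step 0: K = P̄·Hᵀ·S⁻¹ = [-5/13; 9/52]
step 0: x' = x̄ + K·y = [-2, -2]
step 0: P' = (I − K·H)·P̄ = [30/13 45/13; 45/13 387/52]
step 1: x̄ = F·x = [0, 4]
step 1: P̄ = F·P·Fᵀ + Q = [251/52 267/52; 267/52 919/52]
step 1: y = z − H·x̄ = [-2]
step 1: S = H·P̄·Hᵀ + R = [1011/52]
step 1: K = P̄·Hᵀ·S⁻¹ = [-235/1011; 385/1011]
step 1: x' = x̄ + K·y = [470/1011, 3274/1011]
step 1: P' = (I − K·H)·P̄ = [3818/1011 6931/1011; 6931/1011 15017/1011]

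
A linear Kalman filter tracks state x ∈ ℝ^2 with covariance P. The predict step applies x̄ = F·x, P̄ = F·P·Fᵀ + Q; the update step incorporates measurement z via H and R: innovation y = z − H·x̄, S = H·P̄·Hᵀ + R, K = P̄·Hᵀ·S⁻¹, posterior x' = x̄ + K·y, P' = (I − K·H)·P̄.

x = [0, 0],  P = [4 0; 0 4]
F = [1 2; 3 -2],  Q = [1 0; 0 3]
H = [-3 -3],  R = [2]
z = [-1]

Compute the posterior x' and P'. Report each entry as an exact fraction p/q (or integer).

x' = [51/614, 153/614]
P' = [10293/614 -10259/614; -10259/614 10361/614]

x̄ = F·x = [0, 0]
P̄ = F·P·Fᵀ + Q = [21 -4; -4 55]
y = z − H·x̄ = [-1]
S = H·P̄·Hᵀ + R = [614]
K = P̄·Hᵀ·S⁻¹ = [-51/614; -153/614]
x' = x̄ + K·y = [51/614, 153/614]
P' = (I − K·H)·P̄ = [10293/614 -10259/614; -10259/614 10361/614]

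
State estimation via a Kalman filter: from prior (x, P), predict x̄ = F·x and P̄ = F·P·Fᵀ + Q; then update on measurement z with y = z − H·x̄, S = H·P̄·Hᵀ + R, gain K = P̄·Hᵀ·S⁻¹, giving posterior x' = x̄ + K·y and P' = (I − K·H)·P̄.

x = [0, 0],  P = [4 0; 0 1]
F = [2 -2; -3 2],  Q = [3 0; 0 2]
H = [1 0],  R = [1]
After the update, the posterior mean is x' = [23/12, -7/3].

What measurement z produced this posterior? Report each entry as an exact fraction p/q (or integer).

x̄ = F·x = [0, 0]
P̄ = F·P·Fᵀ + Q = [23 -28; -28 42]
S = H·P̄·Hᵀ + R = [24]
K = P̄·Hᵀ·S⁻¹ = [23/24; -7/6]
x' − x̄ = [23/12, -7/3] = K·y
y = (KᵀK)⁻¹·Kᵀ·(x' − x̄) = [2]
z = y + H·x̄ = [2] + [0] = [2]

z = [2]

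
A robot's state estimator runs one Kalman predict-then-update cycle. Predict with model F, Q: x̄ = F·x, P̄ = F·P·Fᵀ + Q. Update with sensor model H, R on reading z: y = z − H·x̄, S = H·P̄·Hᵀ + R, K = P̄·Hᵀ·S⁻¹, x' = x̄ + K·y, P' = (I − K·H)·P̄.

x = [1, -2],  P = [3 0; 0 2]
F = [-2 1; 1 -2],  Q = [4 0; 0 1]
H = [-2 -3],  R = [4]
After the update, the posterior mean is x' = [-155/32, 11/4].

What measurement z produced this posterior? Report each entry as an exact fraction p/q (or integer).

z = [2]

x̄ = F·x = [-4, 5]
P̄ = F·P·Fᵀ + Q = [18 -10; -10 12]
S = H·P̄·Hᵀ + R = [64]
K = P̄·Hᵀ·S⁻¹ = [-3/32; -1/4]
x' − x̄ = [-27/32, -9/4] = K·y
y = (KᵀK)⁻¹·Kᵀ·(x' − x̄) = [9]
z = y + H·x̄ = [9] + [-7] = [2]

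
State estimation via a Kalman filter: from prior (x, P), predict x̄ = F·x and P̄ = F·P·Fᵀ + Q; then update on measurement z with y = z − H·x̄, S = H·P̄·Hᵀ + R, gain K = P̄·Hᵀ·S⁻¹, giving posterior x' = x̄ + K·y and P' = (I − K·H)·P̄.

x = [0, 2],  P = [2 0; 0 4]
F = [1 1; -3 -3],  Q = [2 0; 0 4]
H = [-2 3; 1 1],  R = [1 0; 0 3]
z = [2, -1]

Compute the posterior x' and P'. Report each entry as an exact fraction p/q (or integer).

x̄ = F·x = [2, -6]
P̄ = F·P·Fᵀ + Q = [8 -18; -18 58]
y = z − H·x̄ = [24, 3]
S = H·P̄·Hᵀ + R = [771 140; 140 33]
K = P̄·Hᵀ·S⁻¹ = [-910/5843 2090/5843; 1330/5843 1440/5843]
x' = x̄ + K·y = [-3884/5843, 1182/5843]
P' = (I − K·H)·P̄ = [3944/5843 2326/5843; 2326/5843 1994/5843]

x' = [-3884/5843, 1182/5843]
P' = [3944/5843 2326/5843; 2326/5843 1994/5843]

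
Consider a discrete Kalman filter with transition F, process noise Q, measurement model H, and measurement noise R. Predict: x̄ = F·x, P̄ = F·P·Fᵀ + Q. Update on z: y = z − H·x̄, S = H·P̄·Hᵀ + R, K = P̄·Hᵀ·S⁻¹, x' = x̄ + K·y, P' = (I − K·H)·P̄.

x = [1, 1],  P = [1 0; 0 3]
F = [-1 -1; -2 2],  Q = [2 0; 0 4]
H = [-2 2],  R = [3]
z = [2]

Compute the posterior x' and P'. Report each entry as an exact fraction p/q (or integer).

x̄ = F·x = [-2, 0]
P̄ = F·P·Fᵀ + Q = [6 -4; -4 20]
y = z − H·x̄ = [-2]
S = H·P̄·Hᵀ + R = [139]
K = P̄·Hᵀ·S⁻¹ = [-20/139; 48/139]
x' = x̄ + K·y = [-238/139, -96/139]
P' = (I − K·H)·P̄ = [434/139 404/139; 404/139 476/139]

x' = [-238/139, -96/139]
P' = [434/139 404/139; 404/139 476/139]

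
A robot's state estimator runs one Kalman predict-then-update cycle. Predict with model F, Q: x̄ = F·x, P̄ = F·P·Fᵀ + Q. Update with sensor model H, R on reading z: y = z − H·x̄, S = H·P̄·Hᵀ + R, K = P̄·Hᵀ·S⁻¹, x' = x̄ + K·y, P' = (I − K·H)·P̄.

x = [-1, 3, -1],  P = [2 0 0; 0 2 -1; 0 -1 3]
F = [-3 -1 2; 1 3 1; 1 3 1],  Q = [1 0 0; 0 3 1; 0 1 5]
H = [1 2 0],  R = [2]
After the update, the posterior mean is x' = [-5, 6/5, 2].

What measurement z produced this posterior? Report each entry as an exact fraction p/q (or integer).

x̄ = F·x = [-2, 7, 7]
P̄ = F·P·Fᵀ + Q = [37 -11 -11; -11 20 18; -11 18 22]
S = H·P̄·Hᵀ + R = [75]
K = P̄·Hᵀ·S⁻¹ = [1/5; 29/75; 1/3]
x' − x̄ = [-3, -29/5, -5] = K·y
y = (KᵀK)⁻¹·Kᵀ·(x' − x̄) = [-15]
z = y + H·x̄ = [-15] + [12] = [-3]

z = [-3]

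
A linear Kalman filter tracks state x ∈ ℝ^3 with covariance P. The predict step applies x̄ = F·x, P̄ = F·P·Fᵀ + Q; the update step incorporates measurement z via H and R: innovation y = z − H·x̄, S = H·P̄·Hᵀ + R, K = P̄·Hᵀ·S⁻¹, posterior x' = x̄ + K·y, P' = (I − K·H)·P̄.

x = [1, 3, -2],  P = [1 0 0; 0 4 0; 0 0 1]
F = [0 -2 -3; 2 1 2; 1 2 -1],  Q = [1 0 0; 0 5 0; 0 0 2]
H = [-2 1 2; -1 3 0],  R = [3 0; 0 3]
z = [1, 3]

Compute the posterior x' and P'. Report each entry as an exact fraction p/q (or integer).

x̄ = F·x = [0, 1, 9]
P̄ = F·P·Fᵀ + Q = [26 -14 -13; -14 17 8; -13 8 20]
y = z − H·x̄ = [-18, 0]
S = H·P̄·Hᵀ + R = [396 275; 275 266]
K = P̄·Hᵀ·S⁻¹ = [-156/803 -4/73; -1649/29711 815/2701; 257/803 -14/73]
x' = x̄ + K·y = [2808/803, 59393/29711, 2601/803]
P' = (I − K·H)·P̄ = [3534/803 1134/803 2733/803; 1134/803 22951/29711 757/803; 2733/803 757/803 2740/803]

x' = [2808/803, 59393/29711, 2601/803]
P' = [3534/803 1134/803 2733/803; 1134/803 22951/29711 757/803; 2733/803 757/803 2740/803]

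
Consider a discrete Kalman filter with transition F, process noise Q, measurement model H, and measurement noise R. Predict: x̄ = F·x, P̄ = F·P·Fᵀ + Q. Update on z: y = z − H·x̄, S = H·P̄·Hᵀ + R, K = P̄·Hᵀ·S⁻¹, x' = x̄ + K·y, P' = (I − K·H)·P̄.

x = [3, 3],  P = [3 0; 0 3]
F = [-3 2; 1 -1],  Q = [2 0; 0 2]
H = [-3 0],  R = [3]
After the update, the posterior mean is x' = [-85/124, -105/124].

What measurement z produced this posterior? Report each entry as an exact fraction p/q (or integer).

z = [2]

x̄ = F·x = [-3, 0]
P̄ = F·P·Fᵀ + Q = [41 -15; -15 8]
S = H·P̄·Hᵀ + R = [372]
K = P̄·Hᵀ·S⁻¹ = [-41/124; 15/124]
x' − x̄ = [287/124, -105/124] = K·y
y = (KᵀK)⁻¹·Kᵀ·(x' − x̄) = [-7]
z = y + H·x̄ = [-7] + [9] = [2]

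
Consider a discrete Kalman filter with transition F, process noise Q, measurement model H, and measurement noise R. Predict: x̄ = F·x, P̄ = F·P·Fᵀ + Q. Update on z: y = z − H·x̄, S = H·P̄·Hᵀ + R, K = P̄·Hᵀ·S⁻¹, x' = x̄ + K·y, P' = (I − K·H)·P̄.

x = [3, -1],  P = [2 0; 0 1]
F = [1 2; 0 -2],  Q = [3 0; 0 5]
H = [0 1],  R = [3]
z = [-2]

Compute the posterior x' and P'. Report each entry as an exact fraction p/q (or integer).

x' = [7/3, -1]
P' = [23/3 -1; -1 9/4]

x̄ = F·x = [1, 2]
P̄ = F·P·Fᵀ + Q = [9 -4; -4 9]
y = z − H·x̄ = [-4]
S = H·P̄·Hᵀ + R = [12]
K = P̄·Hᵀ·S⁻¹ = [-1/3; 3/4]
x' = x̄ + K·y = [7/3, -1]
P' = (I − K·H)·P̄ = [23/3 -1; -1 9/4]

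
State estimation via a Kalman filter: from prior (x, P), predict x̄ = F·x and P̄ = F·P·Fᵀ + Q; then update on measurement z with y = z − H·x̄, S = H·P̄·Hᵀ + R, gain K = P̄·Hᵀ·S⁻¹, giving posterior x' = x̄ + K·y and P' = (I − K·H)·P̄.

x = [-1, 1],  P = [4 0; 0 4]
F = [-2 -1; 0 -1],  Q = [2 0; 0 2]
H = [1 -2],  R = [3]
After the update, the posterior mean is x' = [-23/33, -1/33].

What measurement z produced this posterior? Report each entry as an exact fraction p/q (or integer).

z = [-1]

x̄ = F·x = [1, -1]
P̄ = F·P·Fᵀ + Q = [22 4; 4 6]
S = H·P̄·Hᵀ + R = [33]
K = P̄·Hᵀ·S⁻¹ = [14/33; -8/33]
x' − x̄ = [-56/33, 32/33] = K·y
y = (KᵀK)⁻¹·Kᵀ·(x' − x̄) = [-4]
z = y + H·x̄ = [-4] + [3] = [-1]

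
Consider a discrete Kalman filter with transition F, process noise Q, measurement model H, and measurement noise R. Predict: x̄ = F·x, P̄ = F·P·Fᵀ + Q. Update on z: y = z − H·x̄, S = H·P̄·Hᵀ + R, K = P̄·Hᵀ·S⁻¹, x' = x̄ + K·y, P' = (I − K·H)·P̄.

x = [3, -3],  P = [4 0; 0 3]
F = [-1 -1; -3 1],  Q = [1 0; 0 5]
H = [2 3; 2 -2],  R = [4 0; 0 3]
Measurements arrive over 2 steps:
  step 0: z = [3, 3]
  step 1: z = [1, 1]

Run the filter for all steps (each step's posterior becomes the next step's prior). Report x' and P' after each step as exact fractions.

step 0: x' = [1479/944, -1269/14632], P' = [379/944 -7/472; -7/472 2029/7316]
step 1: x' = [9738834/54086911, -5904443/54086911], P' = [18200446/54086911 -504440/54086911; -504440/54086911 14627716/54086911]

step 0: x̄ = F·x = [0, -12]
step 0: P̄ = F·P·Fᵀ + Q = [8 9; 9 44]
step 0: y = z − H·x̄ = [39, -21]
step 0: S = H·P̄·Hᵀ + R = [540 -214; -214 139]
step 0: K = P̄·Hᵀ·S⁻¹ = [179/944 131/472; 2935/14632 -1425/7316]
step 0: x' = x̄ + K·y = [1479/944, -1269/14632]
step 0: P' = (I − K·H)·P̄ = [379/944 -7/472; -7/472 2029/7316]
step 1: x̄ = F·x = [-43311/29264, -140085/29264]
step 1: P̄ = F·P·Fᵀ + Q = [48261/29264 26263/29264; 26263/29264 262781/29264]
step 1: y = z − H·x̄ = [536141/29264, -41071/7316]
step 1: S = H·P̄·Hᵀ + R = [2990285/29264 -332779/7316; -332779/7316 70116/1829]
step 1: K = P̄·Hᵀ·S⁻¹ = [8721893/54086911 12469924/54086911; 10718567/54086911 -10088104/54086911]
step 1: x' = x̄ + K·y = [9738834/54086911, -5904443/54086911]
step 1: P' = (I − K·H)·P̄ = [18200446/54086911 -504440/54086911; -504440/54086911 14627716/54086911]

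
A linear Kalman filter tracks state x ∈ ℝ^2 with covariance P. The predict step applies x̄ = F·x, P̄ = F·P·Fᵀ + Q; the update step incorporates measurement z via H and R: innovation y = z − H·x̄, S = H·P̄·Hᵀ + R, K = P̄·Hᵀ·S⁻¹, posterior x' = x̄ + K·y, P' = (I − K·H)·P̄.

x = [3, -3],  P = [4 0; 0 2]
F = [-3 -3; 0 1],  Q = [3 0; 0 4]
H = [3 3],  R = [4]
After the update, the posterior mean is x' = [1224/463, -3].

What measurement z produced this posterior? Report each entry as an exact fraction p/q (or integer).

z = [-1]

x̄ = F·x = [0, -3]
P̄ = F·P·Fᵀ + Q = [57 -6; -6 6]
S = H·P̄·Hᵀ + R = [463]
K = P̄·Hᵀ·S⁻¹ = [153/463; 0]
x' − x̄ = [1224/463, 0] = K·y
y = (KᵀK)⁻¹·Kᵀ·(x' − x̄) = [8]
z = y + H·x̄ = [8] + [-9] = [-1]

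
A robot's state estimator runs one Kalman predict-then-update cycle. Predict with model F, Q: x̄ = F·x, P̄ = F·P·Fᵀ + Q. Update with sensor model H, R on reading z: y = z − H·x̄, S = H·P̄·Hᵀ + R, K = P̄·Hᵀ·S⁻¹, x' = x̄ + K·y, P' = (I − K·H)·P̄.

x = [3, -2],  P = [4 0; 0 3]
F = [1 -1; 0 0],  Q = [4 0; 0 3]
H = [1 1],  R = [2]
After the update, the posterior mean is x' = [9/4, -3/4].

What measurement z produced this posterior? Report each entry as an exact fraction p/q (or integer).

x̄ = F·x = [5, 0]
P̄ = F·P·Fᵀ + Q = [11 0; 0 3]
S = H·P̄·Hᵀ + R = [16]
K = P̄·Hᵀ·S⁻¹ = [11/16; 3/16]
x' − x̄ = [-11/4, -3/4] = K·y
y = (KᵀK)⁻¹·Kᵀ·(x' − x̄) = [-4]
z = y + H·x̄ = [-4] + [5] = [1]

z = [1]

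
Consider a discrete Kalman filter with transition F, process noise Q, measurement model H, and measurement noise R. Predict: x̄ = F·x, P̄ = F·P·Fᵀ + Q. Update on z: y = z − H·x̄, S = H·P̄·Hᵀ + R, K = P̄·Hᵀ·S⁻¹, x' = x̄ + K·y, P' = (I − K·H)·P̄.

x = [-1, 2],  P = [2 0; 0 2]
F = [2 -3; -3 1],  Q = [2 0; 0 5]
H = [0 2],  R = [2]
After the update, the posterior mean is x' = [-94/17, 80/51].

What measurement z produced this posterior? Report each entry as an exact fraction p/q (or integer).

z = [3]

x̄ = F·x = [-8, 5]
P̄ = F·P·Fᵀ + Q = [28 -18; -18 25]
S = H·P̄·Hᵀ + R = [102]
K = P̄·Hᵀ·S⁻¹ = [-6/17; 25/51]
x' − x̄ = [42/17, -175/51] = K·y
y = (KᵀK)⁻¹·Kᵀ·(x' − x̄) = [-7]
z = y + H·x̄ = [-7] + [10] = [3]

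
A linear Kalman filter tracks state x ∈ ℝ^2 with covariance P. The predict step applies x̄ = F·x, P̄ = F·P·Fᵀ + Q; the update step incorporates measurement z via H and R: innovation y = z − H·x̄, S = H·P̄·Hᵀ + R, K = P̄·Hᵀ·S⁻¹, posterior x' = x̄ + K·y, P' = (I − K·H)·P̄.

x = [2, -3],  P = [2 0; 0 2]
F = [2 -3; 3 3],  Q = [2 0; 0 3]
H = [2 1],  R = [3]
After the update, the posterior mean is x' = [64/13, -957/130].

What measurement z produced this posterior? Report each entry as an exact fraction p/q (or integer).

z = [2]

x̄ = F·x = [13, -3]
P̄ = F·P·Fᵀ + Q = [28 -6; -6 39]
S = H·P̄·Hᵀ + R = [130]
K = P̄·Hᵀ·S⁻¹ = [5/13; 27/130]
x' − x̄ = [-105/13, -567/130] = K·y
y = (KᵀK)⁻¹·Kᵀ·(x' − x̄) = [-21]
z = y + H·x̄ = [-21] + [23] = [2]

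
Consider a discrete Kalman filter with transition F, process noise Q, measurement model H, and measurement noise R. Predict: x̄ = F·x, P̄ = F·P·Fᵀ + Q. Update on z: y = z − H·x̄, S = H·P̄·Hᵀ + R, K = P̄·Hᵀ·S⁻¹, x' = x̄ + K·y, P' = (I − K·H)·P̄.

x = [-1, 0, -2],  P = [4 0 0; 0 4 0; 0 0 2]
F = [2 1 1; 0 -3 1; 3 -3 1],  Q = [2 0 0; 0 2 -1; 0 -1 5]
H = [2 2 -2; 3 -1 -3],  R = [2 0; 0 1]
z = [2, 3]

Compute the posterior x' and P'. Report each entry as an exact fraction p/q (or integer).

x̄ = F·x = [-4, -2, -5]
P̄ = F·P·Fᵀ + Q = [24 -10 14; -10 40 37; 14 37 79]
y = z − H·x̄ = [4, -2]
S = H·P̄·Hᵀ + R = [86 182; 182 998]
K = P̄·Hᵀ·S⁻¹ = [-455/3294 215/3294; 9485/26352 -6509/26352; -7/27 -5/27]
x' = x̄ + K·y = [-857/183, -97/1464, -17/3]
P' = (I − K·H)·P̄ = [35228/1647 -395/3294 578/27; -395/3294 8741/26352 -4/27; 578/27 -4/27 581/27]

x' = [-857/183, -97/1464, -17/3]
P' = [35228/1647 -395/3294 578/27; -395/3294 8741/26352 -4/27; 578/27 -4/27 581/27]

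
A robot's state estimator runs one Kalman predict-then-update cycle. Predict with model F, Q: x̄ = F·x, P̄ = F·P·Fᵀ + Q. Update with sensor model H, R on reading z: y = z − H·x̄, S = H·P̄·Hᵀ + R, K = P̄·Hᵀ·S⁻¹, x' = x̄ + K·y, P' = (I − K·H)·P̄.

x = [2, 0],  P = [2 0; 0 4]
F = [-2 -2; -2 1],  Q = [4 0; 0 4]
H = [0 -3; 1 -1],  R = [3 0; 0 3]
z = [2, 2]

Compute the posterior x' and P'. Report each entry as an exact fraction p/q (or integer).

x' = [1084/1535, -1212/1535]
P' = [4564/1535 448/1535; 448/1535 496/1535]

x̄ = F·x = [-4, -4]
P̄ = F·P·Fᵀ + Q = [28 0; 0 16]
y = z − H·x̄ = [-10, 2]
S = H·P̄·Hᵀ + R = [147 48; 48 47]
K = P̄·Hᵀ·S⁻¹ = [-448/1535 1372/1535; -496/1535 -16/1535]
x' = x̄ + K·y = [1084/1535, -1212/1535]
P' = (I − K·H)·P̄ = [4564/1535 448/1535; 448/1535 496/1535]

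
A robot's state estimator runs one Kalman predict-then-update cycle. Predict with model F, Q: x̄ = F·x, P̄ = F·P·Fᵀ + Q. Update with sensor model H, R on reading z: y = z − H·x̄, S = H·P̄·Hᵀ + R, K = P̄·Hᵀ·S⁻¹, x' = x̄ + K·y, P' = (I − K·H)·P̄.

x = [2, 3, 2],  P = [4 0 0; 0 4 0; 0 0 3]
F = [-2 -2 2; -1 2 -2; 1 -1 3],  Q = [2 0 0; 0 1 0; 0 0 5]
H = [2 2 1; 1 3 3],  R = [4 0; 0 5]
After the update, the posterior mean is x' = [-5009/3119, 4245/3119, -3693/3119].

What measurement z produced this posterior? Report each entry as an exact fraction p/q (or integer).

z = [-1, -2]

x̄ = F·x = [-6, 0, 5]
P̄ = F·P·Fᵀ + Q = [46 -20 18; -20 33 -30; 18 -30 40]
S = H·P̄·Hᵀ + R = [152 106; 106 156]
K = P̄·Hᵀ·S⁻¹ = [1670/3119 -335/3119; 271/6238 -312/3119; -648/3119 1400/3119]
x' − x̄ = [13705/3119, 4245/3119, -19288/3119] = K·y
y = (KᵀK)⁻¹·Kᵀ·(x' − x̄) = [6, -11]
z = y + H·x̄ = [6, -11] + [-7, 9] = [-1, -2]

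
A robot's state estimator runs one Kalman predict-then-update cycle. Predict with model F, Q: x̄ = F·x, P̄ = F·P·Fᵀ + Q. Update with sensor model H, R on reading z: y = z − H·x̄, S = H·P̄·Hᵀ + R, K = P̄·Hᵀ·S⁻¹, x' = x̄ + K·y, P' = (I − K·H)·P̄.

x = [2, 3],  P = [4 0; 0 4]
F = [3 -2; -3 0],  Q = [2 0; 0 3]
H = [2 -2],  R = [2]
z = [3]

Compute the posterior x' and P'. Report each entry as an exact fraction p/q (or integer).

x̄ = F·x = [0, -6]
P̄ = F·P·Fᵀ + Q = [54 -36; -36 39]
y = z − H·x̄ = [-9]
S = H·P̄·Hᵀ + R = [662]
K = P̄·Hᵀ·S⁻¹ = [90/331; -75/331]
x' = x̄ + K·y = [-810/331, -1311/331]
P' = (I − K·H)·P̄ = [1674/331 1584/331; 1584/331 1659/331]

x' = [-810/331, -1311/331]
P' = [1674/331 1584/331; 1584/331 1659/331]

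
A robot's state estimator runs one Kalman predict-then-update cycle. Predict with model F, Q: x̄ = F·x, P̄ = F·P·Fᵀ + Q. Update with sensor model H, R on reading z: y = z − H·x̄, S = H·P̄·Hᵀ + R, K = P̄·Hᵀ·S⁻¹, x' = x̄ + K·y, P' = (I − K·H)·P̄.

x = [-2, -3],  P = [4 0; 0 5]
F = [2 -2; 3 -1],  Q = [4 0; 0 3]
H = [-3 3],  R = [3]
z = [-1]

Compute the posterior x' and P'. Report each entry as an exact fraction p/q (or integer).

x̄ = F·x = [2, -3]
P̄ = F·P·Fᵀ + Q = [40 34; 34 44]
y = z − H·x̄ = [14]
S = H·P̄·Hᵀ + R = [147]
K = P̄·Hᵀ·S⁻¹ = [-6/49; 10/49]
x' = x̄ + K·y = [2/7, -1/7]
P' = (I − K·H)·P̄ = [1852/49 1846/49; 1846/49 1856/49]

x' = [2/7, -1/7]
P' = [1852/49 1846/49; 1846/49 1856/49]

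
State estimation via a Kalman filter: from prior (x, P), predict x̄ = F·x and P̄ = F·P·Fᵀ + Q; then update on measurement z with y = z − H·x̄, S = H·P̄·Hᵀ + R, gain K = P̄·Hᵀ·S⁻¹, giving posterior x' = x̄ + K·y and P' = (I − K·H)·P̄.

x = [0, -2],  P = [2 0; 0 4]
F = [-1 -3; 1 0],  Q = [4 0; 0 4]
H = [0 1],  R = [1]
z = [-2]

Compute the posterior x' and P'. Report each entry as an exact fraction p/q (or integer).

x̄ = F·x = [6, 0]
P̄ = F·P·Fᵀ + Q = [42 -2; -2 6]
y = z − H·x̄ = [-2]
S = H·P̄·Hᵀ + R = [7]
K = P̄·Hᵀ·S⁻¹ = [-2/7; 6/7]
x' = x̄ + K·y = [46/7, -12/7]
P' = (I − K·H)·P̄ = [290/7 -2/7; -2/7 6/7]

x' = [46/7, -12/7]
P' = [290/7 -2/7; -2/7 6/7]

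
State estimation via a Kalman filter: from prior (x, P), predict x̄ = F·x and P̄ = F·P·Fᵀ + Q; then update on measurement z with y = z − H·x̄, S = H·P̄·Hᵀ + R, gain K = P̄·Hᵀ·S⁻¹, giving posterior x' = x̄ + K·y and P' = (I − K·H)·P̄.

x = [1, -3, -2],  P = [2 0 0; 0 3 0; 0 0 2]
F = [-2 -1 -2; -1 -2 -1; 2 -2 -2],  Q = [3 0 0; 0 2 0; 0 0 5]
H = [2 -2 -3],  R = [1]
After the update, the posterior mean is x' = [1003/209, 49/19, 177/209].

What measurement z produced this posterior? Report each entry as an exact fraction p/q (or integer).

z = [2]

x̄ = F·x = [5, 7, 12]
P̄ = F·P·Fᵀ + Q = [22 14 6; 14 18 12; 6 12 33]
S = H·P̄·Hᵀ + R = [418]
K = P̄·Hᵀ·S⁻¹ = [-1/209; -2/19; -111/418]
x' − x̄ = [-42/209, -84/19, -2331/209] = K·y
y = (KᵀK)⁻¹·Kᵀ·(x' − x̄) = [42]
z = y + H·x̄ = [42] + [-40] = [2]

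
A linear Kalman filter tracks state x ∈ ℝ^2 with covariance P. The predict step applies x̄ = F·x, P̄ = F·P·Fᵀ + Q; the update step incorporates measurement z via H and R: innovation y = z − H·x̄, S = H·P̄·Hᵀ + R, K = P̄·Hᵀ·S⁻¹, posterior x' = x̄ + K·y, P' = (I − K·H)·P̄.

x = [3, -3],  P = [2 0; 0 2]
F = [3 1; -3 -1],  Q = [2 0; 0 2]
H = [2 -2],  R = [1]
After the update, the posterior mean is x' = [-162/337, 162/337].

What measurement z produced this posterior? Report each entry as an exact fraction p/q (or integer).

z = [-2]

x̄ = F·x = [6, -6]
P̄ = F·P·Fᵀ + Q = [22 -20; -20 22]
S = H·P̄·Hᵀ + R = [337]
K = P̄·Hᵀ·S⁻¹ = [84/337; -84/337]
x' − x̄ = [-2184/337, 2184/337] = K·y
y = (KᵀK)⁻¹·Kᵀ·(x' − x̄) = [-26]
z = y + H·x̄ = [-26] + [24] = [-2]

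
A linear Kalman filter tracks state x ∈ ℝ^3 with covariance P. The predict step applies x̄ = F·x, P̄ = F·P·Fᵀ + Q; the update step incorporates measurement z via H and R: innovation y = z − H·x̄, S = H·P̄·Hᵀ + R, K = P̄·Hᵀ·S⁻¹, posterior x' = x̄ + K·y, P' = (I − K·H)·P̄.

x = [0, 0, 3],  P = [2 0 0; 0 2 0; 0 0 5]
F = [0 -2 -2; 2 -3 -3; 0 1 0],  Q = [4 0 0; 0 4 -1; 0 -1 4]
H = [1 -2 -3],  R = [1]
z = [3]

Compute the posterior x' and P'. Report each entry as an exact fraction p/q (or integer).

x' = [-198/53, -216/53, 24/53]
P' = [3488/159 1066/53 -956/159; 1066/53 1452/53 -603/53; -956/159 -603/53 890/159]

x̄ = F·x = [-6, -9, 0]
P̄ = F·P·Fᵀ + Q = [32 42 -4; 42 75 -7; -4 -7 6]
y = z − H·x̄ = [-9]
S = H·P̄·Hᵀ + R = [159]
K = P̄·Hᵀ·S⁻¹ = [-40/159; -29/53; -8/159]
x' = x̄ + K·y = [-198/53, -216/53, 24/53]
P' = (I − K·H)·P̄ = [3488/159 1066/53 -956/159; 1066/53 1452/53 -603/53; -956/159 -603/53 890/159]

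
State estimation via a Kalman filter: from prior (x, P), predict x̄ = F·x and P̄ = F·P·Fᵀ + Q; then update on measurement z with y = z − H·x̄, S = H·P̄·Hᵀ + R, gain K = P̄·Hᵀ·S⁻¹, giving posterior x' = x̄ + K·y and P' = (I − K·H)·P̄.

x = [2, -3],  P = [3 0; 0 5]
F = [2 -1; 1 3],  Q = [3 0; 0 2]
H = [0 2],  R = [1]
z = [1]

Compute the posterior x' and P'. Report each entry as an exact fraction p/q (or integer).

x' = [379/67, 31/67]
P' = [1232/67 -3/67; -3/67 50/201]

x̄ = F·x = [7, -7]
P̄ = F·P·Fᵀ + Q = [20 -9; -9 50]
y = z − H·x̄ = [15]
S = H·P̄·Hᵀ + R = [201]
K = P̄·Hᵀ·S⁻¹ = [-6/67; 100/201]
x' = x̄ + K·y = [379/67, 31/67]
P' = (I − K·H)·P̄ = [1232/67 -3/67; -3/67 50/201]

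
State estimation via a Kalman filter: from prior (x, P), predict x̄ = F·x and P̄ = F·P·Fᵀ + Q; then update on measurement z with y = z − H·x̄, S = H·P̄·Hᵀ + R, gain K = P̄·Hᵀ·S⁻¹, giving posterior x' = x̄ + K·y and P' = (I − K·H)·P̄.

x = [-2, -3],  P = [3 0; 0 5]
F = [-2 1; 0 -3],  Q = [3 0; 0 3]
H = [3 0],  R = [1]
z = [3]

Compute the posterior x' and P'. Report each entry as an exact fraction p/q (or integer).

x̄ = F·x = [1, 9]
P̄ = F·P·Fᵀ + Q = [20 -15; -15 48]
y = z − H·x̄ = [0]
S = H·P̄·Hᵀ + R = [181]
K = P̄·Hᵀ·S⁻¹ = [60/181; -45/181]
x' = x̄ + K·y = [1, 9]
P' = (I − K·H)·P̄ = [20/181 -15/181; -15/181 6663/181]

x' = [1, 9]
P' = [20/181 -15/181; -15/181 6663/181]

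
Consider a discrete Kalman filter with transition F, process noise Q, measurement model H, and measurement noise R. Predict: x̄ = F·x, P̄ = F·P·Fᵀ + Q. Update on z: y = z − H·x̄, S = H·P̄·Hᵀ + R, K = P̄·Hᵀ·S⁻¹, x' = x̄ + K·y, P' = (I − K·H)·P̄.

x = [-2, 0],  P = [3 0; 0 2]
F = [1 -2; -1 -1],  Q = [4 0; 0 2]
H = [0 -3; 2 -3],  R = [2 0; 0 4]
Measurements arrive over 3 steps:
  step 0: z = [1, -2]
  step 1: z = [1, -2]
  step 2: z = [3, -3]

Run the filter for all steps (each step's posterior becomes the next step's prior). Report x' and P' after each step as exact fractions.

step 0: x' = [-3116/2113, -588/2113], P' = [2868/2113 628/2113; 628/2113 444/2113]
step 1: x' = [-633100/540881, -101928/540881], P' = [604152/540881 126848/540881; 126848/540881 103956/540881]
step 2: x' = [-283729736/125429167, -93629783/125429167], P' = [140038260/125429167 29391448/125429167; 29391448/125429167 24040620/125429167]

step 0: x̄ = F·x = [-2, 2]
step 0: P̄ = F·P·Fᵀ + Q = [15 1; 1 7]
step 0: y = z − H·x̄ = [7, 8]
step 0: S = H·P̄·Hᵀ + R = [65 57; 57 115]
step 0: K = P̄·Hᵀ·S⁻¹ = [-942/2113 963/2113; -666/2113 -19/2113]
step 0: x' = x̄ + K·y = [-3116/2113, -588/2113]
step 0: P' = (I − K·H)·P̄ = [2868/2113 628/2113; 628/2113 444/2113]
step 1: x̄ = F·x = [-1940/2113, 3704/2113]
step 1: P̄ = F·P·Fᵀ + Q = [10584/2113 -1352/2113; -1352/2113 8794/2113]
step 1: y = z − H·x̄ = [13225/2113, 10766/2113]
step 1: S = H·P̄·Hᵀ + R = [83372/2113 87258/2113; 87258/2113 146158/2113]
step 1: K = P̄·Hᵀ·S⁻¹ = [-190272/540881 206940/540881; -155934/540881 -14543/540881]
step 1: x' = x̄ + K·y = [-633100/540881, -101928/540881]
step 1: P' = (I − K·H)·P̄ = [604152/540881 126848/540881; 126848/540881 103956/540881]
step 2: x̄ = F·x = [-429244/540881, 735028/540881]
step 2: P̄ = F·P·Fᵀ + Q = [2676108/540881 -269392/540881; -269392/540881 2043566/540881]
step 2: y = z − H·x̄ = [3827727/540881, 1440929/540881]
step 2: S = H·P̄·Hᵀ + R = [19473856/540881 20008446/540881; 20008446/540881 34492754/540881]
step 2: K = P̄·Hᵀ·S⁻¹ = [-44087172/125429167 47975544/125429167; -36060930/125429167 -3334741/125429167]
step 2: x' = x̄ + K·y = [-283729736/125429167, -93629783/125429167]
step 2: P' = (I − K·H)·P̄ = [140038260/125429167 29391448/125429167; 29391448/125429167 24040620/125429167]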